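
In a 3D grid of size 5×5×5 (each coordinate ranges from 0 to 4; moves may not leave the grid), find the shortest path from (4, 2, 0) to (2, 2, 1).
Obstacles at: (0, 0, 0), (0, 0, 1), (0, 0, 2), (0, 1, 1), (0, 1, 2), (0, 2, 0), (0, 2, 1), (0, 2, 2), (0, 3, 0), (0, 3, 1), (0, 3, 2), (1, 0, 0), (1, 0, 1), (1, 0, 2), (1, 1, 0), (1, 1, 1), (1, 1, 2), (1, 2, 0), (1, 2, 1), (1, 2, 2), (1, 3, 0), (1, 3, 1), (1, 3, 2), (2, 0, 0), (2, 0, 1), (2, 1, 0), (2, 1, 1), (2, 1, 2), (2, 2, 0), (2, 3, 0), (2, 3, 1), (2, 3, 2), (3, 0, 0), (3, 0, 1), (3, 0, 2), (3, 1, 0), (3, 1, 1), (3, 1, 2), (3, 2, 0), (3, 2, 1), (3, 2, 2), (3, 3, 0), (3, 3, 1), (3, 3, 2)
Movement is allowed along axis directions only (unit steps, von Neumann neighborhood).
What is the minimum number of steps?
7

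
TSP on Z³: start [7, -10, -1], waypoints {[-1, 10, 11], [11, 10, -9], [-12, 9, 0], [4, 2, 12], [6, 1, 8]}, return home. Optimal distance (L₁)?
130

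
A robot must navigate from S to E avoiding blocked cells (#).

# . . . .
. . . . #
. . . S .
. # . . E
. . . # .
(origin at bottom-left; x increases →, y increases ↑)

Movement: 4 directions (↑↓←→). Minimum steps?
2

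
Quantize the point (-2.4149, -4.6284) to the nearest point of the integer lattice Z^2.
(-2, -5)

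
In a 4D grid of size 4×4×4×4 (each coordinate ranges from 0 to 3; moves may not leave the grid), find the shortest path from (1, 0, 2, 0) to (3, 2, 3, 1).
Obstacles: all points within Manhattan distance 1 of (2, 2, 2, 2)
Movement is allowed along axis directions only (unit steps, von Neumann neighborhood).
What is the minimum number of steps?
6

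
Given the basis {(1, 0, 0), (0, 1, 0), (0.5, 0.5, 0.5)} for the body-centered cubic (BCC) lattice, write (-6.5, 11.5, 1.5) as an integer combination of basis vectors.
-8b₁ + 10b₂ + 3b₃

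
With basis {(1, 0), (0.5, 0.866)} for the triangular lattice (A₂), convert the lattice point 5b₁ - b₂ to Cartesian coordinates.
(4.5, -0.866)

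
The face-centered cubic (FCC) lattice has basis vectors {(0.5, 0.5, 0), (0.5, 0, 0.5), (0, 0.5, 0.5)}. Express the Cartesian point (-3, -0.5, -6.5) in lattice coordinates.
3b₁ - 9b₂ - 4b₃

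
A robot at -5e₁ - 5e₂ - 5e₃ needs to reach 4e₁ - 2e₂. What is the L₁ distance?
17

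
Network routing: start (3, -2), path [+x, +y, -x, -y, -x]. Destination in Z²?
(2, -2)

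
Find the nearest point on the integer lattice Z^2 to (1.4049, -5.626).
(1, -6)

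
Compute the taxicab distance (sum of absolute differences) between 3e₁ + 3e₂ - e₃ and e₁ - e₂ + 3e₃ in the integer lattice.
10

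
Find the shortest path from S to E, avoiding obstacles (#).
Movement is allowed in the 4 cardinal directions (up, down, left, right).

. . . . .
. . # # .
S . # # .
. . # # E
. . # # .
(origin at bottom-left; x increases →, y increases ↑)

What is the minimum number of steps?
9
(one shortest path: (0, 2) → (1, 2) → (1, 3) → (1, 4) → (2, 4) → (3, 4) → (4, 4) → (4, 3) → (4, 2) → (4, 1))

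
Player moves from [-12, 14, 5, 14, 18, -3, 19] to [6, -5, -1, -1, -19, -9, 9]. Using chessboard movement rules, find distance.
37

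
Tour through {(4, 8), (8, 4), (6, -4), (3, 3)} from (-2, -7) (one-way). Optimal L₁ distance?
33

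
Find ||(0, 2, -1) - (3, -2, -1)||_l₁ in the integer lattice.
7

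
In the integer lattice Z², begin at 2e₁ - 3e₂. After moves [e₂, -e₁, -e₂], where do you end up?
(1, -3)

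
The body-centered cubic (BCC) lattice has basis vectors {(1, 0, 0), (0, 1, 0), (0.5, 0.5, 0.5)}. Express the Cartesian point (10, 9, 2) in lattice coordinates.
8b₁ + 7b₂ + 4b₃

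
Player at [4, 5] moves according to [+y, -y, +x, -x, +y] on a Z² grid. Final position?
(4, 6)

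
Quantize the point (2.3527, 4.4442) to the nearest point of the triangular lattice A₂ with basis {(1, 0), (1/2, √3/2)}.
(2.5, 4.33)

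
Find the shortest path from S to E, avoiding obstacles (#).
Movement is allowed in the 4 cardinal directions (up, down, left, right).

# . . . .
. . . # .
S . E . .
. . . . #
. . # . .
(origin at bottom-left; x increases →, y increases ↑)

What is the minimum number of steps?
2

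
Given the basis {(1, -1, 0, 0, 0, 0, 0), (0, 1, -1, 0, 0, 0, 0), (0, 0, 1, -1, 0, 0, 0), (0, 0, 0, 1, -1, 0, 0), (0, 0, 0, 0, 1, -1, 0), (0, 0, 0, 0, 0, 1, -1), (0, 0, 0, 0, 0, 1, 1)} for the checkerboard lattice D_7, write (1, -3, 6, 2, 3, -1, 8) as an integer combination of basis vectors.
b₁ - 2b₂ + 4b₃ + 6b₄ + 9b₅ + 8b₇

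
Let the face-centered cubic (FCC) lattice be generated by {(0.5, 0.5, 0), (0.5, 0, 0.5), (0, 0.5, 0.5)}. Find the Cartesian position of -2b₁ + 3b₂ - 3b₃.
(0.5, -2.5, 0)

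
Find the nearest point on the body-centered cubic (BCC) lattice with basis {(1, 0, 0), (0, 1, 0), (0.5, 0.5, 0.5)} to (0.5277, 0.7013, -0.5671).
(0.5, 0.5, -0.5)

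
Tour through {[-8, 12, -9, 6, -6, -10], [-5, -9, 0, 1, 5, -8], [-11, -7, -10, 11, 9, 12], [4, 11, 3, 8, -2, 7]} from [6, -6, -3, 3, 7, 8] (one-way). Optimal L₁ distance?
190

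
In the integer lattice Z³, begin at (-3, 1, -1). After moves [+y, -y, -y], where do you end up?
(-3, 0, -1)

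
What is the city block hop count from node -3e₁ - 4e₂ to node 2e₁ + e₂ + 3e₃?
13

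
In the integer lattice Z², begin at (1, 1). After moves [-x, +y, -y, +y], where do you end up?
(0, 2)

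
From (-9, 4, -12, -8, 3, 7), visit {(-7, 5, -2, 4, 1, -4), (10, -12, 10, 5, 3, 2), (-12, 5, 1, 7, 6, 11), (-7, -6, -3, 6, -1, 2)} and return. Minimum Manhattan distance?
202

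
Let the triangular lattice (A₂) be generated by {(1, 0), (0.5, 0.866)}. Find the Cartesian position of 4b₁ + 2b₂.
(5, 1.732)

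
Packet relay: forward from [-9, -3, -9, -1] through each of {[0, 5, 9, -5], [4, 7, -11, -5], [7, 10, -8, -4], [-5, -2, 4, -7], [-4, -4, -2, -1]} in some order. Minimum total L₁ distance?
83
(one optimal route: (-9, -3, -9, -1) → (-4, -4, -2, -1) → (-5, -2, 4, -7) → (0, 5, 9, -5) → (4, 7, -11, -5) → (7, 10, -8, -4))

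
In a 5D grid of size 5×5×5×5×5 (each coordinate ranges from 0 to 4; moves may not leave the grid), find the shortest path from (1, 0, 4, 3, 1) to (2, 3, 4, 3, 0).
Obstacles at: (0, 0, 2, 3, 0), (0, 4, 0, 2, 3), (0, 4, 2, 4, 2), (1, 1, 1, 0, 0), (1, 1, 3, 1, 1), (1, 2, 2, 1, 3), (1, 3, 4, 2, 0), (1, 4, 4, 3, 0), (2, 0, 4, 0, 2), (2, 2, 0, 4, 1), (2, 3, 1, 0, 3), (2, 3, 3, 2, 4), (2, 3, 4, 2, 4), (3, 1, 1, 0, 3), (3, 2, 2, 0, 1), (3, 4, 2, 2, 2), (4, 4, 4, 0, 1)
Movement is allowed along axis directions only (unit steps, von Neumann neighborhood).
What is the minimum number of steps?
5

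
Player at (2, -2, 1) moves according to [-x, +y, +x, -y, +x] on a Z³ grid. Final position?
(3, -2, 1)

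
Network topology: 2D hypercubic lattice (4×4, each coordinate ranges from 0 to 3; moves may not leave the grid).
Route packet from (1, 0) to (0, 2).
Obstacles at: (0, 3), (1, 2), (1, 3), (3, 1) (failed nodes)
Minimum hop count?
3
(one shortest path: (1, 0) → (0, 0) → (0, 1) → (0, 2))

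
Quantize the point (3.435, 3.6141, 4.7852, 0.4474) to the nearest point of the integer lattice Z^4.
(3, 4, 5, 0)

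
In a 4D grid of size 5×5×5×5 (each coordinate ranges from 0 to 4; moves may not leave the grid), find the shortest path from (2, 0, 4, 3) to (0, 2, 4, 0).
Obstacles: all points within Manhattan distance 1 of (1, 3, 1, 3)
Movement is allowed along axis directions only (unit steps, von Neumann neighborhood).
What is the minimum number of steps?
7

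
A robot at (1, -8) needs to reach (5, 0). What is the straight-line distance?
8.94427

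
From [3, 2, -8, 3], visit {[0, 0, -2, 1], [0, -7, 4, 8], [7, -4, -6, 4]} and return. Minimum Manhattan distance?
70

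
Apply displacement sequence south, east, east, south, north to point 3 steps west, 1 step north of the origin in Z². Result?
(-1, 0)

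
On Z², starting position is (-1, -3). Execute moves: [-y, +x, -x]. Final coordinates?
(-1, -4)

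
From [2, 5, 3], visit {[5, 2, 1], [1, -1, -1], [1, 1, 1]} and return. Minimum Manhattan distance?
28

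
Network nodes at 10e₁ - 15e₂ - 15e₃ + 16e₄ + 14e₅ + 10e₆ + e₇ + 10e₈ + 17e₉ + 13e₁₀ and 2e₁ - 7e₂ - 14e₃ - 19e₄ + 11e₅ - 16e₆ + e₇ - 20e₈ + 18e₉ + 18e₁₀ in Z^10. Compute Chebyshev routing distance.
35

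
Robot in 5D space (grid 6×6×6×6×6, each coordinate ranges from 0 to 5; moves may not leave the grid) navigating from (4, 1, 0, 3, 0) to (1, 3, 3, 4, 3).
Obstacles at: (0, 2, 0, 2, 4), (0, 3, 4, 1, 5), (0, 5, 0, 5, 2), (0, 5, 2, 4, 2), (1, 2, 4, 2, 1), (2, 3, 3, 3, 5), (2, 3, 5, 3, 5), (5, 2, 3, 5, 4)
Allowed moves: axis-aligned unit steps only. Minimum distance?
12
(one shortest path: (4, 1, 0, 3, 0) → (3, 1, 0, 3, 0) → (2, 1, 0, 3, 0) → (1, 1, 0, 3, 0) → (1, 2, 0, 3, 0) → (1, 3, 0, 3, 0) → (1, 3, 1, 3, 0) → (1, 3, 2, 3, 0) → (1, 3, 3, 3, 0) → (1, 3, 3, 4, 0) → (1, 3, 3, 4, 1) → (1, 3, 3, 4, 2) → (1, 3, 3, 4, 3))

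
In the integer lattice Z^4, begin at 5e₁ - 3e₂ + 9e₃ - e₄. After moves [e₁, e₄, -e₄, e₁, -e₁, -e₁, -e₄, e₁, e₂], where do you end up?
(6, -2, 9, -2)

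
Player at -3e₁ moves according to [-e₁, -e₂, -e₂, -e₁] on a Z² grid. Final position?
(-5, -2)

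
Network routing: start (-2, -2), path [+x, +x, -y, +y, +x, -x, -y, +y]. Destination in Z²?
(0, -2)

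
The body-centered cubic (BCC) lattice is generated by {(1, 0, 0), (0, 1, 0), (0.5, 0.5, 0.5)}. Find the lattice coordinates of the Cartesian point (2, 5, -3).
5b₁ + 8b₂ - 6b₃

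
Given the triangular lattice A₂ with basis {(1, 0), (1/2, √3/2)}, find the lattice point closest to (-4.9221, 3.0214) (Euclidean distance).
(-5, 3.464)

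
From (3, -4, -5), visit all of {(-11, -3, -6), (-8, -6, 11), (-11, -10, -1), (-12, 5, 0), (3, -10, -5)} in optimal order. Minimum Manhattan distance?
77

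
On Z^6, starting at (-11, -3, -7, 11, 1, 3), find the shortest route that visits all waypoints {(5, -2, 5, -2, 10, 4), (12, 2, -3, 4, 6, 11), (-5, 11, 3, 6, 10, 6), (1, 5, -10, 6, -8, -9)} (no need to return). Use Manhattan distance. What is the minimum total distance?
175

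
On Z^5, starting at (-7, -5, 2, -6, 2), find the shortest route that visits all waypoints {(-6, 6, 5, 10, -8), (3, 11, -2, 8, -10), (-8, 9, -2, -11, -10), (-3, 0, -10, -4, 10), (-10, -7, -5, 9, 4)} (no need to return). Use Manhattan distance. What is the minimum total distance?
166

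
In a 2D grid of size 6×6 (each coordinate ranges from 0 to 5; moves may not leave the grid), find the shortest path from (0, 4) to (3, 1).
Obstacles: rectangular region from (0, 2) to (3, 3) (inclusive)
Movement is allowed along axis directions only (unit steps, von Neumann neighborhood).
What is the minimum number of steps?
8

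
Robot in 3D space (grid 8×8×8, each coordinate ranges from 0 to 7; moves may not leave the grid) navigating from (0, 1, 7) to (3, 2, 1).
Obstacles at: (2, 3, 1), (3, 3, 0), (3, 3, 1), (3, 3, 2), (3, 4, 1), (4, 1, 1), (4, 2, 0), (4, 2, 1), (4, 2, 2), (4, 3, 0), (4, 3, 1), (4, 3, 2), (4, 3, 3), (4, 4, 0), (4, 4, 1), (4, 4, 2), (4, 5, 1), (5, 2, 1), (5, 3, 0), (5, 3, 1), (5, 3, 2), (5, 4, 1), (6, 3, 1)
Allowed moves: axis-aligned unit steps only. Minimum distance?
10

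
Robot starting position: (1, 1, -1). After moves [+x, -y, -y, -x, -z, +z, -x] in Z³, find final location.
(0, -1, -1)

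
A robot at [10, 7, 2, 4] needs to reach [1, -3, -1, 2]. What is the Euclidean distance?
13.9284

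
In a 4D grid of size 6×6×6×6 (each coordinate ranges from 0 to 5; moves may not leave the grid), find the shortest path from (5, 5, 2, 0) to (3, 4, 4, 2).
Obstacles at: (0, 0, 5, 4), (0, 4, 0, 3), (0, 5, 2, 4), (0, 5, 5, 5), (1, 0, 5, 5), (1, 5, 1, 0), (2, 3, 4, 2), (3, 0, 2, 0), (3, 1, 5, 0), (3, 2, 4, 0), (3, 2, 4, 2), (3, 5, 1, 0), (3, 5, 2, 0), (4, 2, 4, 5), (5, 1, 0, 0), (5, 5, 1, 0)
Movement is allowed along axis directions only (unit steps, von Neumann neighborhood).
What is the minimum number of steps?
7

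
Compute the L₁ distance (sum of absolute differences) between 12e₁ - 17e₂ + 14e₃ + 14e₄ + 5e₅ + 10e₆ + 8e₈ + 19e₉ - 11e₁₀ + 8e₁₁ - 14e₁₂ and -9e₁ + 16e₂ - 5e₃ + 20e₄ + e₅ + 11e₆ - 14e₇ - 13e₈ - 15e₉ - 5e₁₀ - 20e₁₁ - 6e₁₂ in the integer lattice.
195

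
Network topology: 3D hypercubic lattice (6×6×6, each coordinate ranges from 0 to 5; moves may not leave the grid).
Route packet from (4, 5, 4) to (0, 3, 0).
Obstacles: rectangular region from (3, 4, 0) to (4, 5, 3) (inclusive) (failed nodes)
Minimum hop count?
10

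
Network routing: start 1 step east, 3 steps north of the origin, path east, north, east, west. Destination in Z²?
(2, 4)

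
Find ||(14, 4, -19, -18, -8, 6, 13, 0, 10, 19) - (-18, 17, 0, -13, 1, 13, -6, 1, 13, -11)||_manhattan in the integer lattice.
138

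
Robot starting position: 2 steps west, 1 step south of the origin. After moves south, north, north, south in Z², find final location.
(-2, -1)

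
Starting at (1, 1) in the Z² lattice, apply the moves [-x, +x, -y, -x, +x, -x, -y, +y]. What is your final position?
(0, 0)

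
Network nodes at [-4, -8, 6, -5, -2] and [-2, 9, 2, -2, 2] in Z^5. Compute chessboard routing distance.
17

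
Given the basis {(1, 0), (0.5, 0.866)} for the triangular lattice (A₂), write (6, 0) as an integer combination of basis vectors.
6b₁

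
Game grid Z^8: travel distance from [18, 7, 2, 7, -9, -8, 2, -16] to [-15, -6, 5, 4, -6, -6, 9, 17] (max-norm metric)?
33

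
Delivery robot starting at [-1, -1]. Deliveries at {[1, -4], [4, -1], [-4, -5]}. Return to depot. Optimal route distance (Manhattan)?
24
(one optimal route: (-1, -1) → (4, -1) → (1, -4) → (-4, -5) → (-1, -1))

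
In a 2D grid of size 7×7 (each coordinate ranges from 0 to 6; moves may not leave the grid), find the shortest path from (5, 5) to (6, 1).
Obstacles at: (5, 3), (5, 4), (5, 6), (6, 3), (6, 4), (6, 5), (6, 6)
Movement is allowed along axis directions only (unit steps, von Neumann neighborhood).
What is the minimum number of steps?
7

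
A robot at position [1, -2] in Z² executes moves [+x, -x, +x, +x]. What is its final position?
(3, -2)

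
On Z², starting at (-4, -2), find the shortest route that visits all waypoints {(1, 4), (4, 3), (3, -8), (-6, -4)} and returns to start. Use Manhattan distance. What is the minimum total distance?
44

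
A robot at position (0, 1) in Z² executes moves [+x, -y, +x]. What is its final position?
(2, 0)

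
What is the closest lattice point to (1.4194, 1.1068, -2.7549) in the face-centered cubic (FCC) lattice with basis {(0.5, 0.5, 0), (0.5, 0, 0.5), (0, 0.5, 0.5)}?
(1.5, 1, -2.5)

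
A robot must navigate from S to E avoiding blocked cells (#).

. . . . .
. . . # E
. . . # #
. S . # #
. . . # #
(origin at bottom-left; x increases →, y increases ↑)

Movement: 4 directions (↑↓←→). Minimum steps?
7
(one shortest path: (1, 1) → (2, 1) → (2, 2) → (2, 3) → (2, 4) → (3, 4) → (4, 4) → (4, 3))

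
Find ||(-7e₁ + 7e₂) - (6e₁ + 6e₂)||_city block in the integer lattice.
14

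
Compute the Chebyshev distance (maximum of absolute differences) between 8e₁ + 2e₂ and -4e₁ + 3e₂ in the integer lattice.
12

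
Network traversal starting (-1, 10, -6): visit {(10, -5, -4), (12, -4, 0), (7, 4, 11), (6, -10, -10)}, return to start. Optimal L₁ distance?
108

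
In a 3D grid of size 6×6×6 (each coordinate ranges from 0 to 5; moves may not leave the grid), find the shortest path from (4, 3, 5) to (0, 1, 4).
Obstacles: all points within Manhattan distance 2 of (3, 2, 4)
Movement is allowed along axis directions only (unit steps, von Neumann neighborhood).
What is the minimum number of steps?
9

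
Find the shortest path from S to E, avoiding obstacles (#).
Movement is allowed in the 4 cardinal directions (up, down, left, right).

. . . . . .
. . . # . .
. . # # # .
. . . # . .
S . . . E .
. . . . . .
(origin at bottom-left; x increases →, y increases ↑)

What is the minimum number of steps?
4
(one shortest path: (0, 1) → (1, 1) → (2, 1) → (3, 1) → (4, 1))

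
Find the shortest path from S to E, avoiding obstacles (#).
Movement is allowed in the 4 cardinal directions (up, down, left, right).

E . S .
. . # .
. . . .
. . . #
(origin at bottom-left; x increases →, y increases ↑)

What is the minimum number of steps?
2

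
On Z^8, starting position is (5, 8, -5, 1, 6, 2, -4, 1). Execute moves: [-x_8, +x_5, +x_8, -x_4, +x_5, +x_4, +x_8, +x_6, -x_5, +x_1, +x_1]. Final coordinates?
(7, 8, -5, 1, 7, 3, -4, 2)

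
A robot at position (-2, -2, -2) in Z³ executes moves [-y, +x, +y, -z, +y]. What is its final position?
(-1, -1, -3)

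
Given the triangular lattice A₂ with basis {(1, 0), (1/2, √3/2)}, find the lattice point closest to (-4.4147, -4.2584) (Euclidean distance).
(-4.5, -4.33)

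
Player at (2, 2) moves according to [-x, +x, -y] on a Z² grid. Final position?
(2, 1)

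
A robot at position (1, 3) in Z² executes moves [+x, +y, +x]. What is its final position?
(3, 4)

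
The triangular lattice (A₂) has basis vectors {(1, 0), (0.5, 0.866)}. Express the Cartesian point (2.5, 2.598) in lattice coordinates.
b₁ + 3b₂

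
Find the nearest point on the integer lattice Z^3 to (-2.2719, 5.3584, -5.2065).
(-2, 5, -5)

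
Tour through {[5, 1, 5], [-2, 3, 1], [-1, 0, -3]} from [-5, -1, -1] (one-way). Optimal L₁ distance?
28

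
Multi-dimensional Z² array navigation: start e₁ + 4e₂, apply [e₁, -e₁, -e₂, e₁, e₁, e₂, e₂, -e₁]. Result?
(2, 5)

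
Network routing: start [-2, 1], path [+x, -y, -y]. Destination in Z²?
(-1, -1)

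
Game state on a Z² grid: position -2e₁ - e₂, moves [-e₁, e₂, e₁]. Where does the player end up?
(-2, 0)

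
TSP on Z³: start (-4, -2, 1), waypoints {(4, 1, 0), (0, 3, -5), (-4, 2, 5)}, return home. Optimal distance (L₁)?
46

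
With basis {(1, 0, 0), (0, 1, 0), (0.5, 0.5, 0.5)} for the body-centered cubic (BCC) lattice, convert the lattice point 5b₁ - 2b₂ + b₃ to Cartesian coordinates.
(5.5, -1.5, 0.5)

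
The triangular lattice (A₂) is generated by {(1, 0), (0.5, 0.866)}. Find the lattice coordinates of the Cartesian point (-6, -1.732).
-5b₁ - 2b₂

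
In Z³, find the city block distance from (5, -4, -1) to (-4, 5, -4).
21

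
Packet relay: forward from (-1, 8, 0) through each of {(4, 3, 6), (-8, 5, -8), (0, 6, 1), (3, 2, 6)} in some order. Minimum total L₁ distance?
46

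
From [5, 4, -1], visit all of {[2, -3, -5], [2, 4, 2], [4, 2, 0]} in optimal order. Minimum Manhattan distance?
24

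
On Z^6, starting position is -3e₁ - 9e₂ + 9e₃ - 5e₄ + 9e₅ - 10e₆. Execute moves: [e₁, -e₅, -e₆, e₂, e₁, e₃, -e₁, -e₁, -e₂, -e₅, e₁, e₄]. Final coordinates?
(-2, -9, 10, -4, 7, -11)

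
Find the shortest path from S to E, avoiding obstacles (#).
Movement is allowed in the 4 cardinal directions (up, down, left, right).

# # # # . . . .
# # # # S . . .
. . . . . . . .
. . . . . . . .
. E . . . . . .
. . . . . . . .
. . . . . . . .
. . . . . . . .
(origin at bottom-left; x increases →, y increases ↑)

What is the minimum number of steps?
6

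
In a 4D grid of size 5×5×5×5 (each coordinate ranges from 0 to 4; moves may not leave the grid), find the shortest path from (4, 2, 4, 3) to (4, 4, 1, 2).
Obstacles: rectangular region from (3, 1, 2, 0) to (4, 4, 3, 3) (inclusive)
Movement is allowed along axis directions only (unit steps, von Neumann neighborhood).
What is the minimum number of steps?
8
(one shortest path: (4, 2, 4, 3) → (4, 3, 4, 3) → (4, 4, 4, 3) → (4, 4, 4, 4) → (4, 4, 3, 4) → (4, 4, 2, 4) → (4, 4, 1, 4) → (4, 4, 1, 3) → (4, 4, 1, 2))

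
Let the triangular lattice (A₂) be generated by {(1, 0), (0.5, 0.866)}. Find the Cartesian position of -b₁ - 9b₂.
(-5.5, -7.794)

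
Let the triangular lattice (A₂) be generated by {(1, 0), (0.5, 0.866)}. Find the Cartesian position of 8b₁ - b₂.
(7.5, -0.866)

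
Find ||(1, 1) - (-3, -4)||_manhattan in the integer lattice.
9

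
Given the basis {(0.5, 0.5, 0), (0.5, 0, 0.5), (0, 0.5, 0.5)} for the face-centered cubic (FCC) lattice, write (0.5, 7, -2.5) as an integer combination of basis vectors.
10b₁ - 9b₂ + 4b₃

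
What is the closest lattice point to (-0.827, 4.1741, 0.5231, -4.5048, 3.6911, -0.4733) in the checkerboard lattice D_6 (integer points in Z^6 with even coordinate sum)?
(-1, 4, 1, -4, 4, 0)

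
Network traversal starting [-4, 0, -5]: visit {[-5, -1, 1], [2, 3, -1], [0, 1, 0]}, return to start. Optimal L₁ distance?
34
(one optimal route: (-4, 0, -5) → (-5, -1, 1) → (0, 1, 0) → (2, 3, -1) → (-4, 0, -5))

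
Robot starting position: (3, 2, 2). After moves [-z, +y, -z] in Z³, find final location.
(3, 3, 0)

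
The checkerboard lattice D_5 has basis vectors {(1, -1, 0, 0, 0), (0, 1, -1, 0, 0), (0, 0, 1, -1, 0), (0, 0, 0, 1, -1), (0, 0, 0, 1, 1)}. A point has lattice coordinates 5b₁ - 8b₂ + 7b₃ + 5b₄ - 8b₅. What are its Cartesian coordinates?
(5, -13, 15, -10, -13)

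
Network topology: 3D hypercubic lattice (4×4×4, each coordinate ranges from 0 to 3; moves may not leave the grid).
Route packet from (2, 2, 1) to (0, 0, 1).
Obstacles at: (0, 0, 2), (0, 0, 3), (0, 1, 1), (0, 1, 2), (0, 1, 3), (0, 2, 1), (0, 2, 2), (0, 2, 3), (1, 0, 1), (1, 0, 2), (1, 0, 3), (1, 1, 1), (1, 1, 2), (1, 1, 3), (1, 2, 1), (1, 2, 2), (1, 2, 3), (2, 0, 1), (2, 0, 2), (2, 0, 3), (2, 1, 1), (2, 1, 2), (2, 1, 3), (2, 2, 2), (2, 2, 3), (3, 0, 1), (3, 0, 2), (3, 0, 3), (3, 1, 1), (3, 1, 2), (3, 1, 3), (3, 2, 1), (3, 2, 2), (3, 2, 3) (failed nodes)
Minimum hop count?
6
(one shortest path: (2, 2, 1) → (2, 2, 0) → (1, 2, 0) → (0, 2, 0) → (0, 1, 0) → (0, 0, 0) → (0, 0, 1))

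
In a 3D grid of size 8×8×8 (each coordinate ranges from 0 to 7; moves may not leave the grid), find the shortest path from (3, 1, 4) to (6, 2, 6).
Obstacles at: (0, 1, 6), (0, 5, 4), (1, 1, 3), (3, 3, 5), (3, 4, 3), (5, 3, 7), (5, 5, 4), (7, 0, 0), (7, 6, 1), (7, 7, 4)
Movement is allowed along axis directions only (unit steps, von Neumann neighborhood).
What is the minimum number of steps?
6
(one shortest path: (3, 1, 4) → (4, 1, 4) → (5, 1, 4) → (6, 1, 4) → (6, 2, 4) → (6, 2, 5) → (6, 2, 6))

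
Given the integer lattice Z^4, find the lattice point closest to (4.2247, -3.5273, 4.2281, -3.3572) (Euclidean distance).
(4, -4, 4, -3)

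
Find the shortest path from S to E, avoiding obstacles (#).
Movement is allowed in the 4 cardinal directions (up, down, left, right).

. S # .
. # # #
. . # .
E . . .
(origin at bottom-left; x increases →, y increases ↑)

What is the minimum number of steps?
4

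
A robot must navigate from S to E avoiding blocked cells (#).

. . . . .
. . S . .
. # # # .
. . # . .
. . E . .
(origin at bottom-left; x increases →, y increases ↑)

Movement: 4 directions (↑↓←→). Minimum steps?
7
(one shortest path: (2, 3) → (1, 3) → (0, 3) → (0, 2) → (0, 1) → (1, 1) → (1, 0) → (2, 0))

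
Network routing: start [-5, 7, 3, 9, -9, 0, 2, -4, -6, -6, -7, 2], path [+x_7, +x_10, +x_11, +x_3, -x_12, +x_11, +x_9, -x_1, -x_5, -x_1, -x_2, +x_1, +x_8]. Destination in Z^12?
(-6, 6, 4, 9, -10, 0, 3, -3, -5, -5, -5, 1)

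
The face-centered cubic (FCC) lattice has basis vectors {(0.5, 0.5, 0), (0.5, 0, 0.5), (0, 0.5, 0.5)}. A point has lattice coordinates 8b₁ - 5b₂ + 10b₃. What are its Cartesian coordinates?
(1.5, 9, 2.5)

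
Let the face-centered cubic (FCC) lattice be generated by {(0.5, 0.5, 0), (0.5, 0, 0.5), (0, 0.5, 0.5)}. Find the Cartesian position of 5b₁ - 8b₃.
(2.5, -1.5, -4)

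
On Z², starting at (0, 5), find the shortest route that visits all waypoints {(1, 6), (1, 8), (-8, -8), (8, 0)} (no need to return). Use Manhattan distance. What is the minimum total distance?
43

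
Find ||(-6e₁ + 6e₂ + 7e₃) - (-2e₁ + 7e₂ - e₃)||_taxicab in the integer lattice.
13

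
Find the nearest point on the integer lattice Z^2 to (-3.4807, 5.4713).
(-3, 5)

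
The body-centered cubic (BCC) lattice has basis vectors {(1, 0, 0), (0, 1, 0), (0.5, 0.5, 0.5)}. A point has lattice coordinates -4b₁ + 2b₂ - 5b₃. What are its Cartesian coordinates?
(-6.5, -0.5, -2.5)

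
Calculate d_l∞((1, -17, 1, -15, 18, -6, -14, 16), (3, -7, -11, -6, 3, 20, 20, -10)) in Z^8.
34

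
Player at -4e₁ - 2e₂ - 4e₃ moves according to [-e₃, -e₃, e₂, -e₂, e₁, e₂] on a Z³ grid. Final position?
(-3, -1, -6)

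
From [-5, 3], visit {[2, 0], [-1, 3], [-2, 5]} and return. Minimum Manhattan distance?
24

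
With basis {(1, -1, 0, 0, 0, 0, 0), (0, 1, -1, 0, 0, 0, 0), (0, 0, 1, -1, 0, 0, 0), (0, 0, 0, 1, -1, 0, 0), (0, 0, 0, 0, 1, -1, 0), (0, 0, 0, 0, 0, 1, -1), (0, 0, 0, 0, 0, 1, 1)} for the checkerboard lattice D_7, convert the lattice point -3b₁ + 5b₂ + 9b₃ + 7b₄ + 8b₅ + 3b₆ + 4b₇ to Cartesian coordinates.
(-3, 8, 4, -2, 1, -1, 1)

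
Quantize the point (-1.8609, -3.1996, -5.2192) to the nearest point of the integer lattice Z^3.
(-2, -3, -5)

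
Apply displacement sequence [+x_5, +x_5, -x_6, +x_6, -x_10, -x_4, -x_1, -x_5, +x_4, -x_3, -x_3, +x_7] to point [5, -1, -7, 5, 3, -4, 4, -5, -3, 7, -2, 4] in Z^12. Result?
(4, -1, -9, 5, 4, -4, 5, -5, -3, 6, -2, 4)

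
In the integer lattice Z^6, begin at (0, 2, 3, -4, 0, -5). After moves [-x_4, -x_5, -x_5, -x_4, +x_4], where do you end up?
(0, 2, 3, -5, -2, -5)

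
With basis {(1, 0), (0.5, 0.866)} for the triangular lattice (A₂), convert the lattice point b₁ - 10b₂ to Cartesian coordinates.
(-4, -8.66)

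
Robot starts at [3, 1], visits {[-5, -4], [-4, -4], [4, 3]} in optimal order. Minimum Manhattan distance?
19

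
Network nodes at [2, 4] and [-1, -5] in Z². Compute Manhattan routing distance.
12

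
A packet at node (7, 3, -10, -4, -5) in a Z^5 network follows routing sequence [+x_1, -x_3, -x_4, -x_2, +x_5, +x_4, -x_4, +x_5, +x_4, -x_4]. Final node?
(8, 2, -11, -5, -3)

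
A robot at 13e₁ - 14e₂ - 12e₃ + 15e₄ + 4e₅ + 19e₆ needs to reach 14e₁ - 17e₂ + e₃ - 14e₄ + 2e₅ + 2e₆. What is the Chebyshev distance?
29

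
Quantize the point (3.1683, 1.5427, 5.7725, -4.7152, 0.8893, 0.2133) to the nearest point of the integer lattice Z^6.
(3, 2, 6, -5, 1, 0)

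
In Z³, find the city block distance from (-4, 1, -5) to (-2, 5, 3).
14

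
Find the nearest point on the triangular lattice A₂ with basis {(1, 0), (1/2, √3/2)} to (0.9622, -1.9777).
(1, -1.732)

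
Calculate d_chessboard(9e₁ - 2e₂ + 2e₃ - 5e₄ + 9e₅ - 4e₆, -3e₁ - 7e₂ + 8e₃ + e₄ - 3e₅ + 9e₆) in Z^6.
13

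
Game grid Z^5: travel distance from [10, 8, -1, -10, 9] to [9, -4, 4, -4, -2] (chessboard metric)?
12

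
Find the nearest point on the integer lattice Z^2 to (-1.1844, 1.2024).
(-1, 1)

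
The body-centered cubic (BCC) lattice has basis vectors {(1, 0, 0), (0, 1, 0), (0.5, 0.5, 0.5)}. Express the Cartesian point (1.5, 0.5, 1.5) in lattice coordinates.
-b₂ + 3b₃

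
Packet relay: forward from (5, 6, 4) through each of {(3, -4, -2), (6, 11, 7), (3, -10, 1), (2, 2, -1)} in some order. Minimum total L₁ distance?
47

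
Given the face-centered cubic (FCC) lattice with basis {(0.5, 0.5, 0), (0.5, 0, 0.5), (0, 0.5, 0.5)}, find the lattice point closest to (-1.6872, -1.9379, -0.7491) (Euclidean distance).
(-1.5, -2, -0.5)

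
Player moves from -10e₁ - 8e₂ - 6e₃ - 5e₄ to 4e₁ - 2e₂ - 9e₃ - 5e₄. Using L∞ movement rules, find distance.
14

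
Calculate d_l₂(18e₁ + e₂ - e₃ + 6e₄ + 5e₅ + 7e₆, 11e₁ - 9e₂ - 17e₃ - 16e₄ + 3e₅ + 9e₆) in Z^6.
29.95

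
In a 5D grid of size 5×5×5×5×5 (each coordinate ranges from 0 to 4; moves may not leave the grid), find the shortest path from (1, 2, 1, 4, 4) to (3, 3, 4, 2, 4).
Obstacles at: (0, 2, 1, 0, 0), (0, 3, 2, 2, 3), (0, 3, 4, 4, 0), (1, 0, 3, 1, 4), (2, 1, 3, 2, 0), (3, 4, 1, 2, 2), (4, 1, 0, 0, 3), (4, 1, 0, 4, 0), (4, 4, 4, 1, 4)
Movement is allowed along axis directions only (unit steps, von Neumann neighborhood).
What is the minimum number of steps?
8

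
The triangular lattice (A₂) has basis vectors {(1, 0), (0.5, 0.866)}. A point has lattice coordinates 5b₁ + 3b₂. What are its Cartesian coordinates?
(6.5, 2.598)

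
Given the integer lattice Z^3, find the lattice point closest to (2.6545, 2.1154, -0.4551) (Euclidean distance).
(3, 2, 0)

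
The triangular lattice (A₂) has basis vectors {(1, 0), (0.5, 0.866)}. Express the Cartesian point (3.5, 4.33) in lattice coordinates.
b₁ + 5b₂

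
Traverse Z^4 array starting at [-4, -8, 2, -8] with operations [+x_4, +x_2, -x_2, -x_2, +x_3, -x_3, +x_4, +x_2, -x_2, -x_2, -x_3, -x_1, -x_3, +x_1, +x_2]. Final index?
(-4, -9, 0, -6)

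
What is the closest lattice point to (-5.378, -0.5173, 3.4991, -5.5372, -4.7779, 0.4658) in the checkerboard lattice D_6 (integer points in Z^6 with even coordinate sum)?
(-5, -1, 3, -6, -5, 0)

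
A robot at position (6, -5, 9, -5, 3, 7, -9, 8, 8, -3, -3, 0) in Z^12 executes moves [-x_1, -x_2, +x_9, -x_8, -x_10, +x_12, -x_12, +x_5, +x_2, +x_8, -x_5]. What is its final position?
(5, -5, 9, -5, 3, 7, -9, 8, 9, -4, -3, 0)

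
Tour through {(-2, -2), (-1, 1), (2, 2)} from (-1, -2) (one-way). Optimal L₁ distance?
9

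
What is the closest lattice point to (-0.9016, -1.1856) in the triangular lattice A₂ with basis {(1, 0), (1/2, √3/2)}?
(-0.5, -0.866)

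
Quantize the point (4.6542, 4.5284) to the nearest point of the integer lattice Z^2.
(5, 5)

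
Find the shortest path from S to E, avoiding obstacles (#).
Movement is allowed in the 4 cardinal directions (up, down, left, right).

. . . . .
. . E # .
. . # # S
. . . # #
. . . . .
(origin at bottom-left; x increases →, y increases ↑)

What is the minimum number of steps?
5
(one shortest path: (4, 2) → (4, 3) → (4, 4) → (3, 4) → (2, 4) → (2, 3))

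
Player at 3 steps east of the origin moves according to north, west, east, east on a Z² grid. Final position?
(4, 1)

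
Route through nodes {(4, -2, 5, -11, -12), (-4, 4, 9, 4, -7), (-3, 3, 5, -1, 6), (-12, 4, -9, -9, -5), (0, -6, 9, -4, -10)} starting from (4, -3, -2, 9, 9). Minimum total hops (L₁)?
148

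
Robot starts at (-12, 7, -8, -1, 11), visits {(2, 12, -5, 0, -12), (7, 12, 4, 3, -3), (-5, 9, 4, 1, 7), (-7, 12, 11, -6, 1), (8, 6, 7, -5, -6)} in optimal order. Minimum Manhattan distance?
132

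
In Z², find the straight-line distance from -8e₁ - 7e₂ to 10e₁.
19.3132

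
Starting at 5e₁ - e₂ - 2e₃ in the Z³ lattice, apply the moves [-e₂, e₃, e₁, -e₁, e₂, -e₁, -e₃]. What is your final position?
(4, -1, -2)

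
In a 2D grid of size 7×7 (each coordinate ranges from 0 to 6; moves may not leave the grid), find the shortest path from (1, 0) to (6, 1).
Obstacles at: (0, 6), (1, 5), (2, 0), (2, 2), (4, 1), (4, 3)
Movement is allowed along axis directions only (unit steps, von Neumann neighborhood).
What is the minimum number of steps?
8
(one shortest path: (1, 0) → (1, 1) → (2, 1) → (3, 1) → (3, 0) → (4, 0) → (5, 0) → (6, 0) → (6, 1))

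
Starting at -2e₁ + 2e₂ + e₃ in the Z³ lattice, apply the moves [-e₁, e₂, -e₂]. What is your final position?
(-3, 2, 1)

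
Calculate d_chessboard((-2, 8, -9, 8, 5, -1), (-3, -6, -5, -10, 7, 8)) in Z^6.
18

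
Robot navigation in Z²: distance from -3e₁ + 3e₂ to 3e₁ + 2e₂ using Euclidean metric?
6.08276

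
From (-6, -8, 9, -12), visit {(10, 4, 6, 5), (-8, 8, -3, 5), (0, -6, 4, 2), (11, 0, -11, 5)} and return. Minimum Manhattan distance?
156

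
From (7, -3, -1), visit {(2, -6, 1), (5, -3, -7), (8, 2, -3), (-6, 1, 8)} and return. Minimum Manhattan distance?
78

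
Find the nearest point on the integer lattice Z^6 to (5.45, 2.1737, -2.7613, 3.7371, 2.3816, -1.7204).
(5, 2, -3, 4, 2, -2)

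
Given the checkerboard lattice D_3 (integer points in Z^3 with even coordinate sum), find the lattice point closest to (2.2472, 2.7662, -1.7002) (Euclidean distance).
(2, 3, -1)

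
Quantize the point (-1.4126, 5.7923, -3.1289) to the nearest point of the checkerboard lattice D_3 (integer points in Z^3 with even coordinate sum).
(-1, 6, -3)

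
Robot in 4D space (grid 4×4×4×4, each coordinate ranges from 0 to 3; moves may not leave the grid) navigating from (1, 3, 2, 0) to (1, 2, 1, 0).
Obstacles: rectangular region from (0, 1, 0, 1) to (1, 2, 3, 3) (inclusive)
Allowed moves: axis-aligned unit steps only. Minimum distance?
2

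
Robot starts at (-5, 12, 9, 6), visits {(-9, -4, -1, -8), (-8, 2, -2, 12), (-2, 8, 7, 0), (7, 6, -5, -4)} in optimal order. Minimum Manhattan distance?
104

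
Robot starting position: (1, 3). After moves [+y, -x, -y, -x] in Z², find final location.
(-1, 3)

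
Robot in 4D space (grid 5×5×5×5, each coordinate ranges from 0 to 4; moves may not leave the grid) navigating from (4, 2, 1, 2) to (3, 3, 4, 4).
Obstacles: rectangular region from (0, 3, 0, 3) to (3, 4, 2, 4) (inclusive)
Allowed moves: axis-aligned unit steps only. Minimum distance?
7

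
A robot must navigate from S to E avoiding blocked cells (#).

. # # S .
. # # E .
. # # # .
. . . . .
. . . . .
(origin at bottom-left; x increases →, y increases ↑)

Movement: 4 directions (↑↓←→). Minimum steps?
1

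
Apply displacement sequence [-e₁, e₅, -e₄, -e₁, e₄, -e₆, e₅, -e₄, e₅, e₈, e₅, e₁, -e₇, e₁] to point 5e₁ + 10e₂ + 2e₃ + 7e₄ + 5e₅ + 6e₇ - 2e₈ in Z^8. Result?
(5, 10, 2, 6, 9, -1, 5, -1)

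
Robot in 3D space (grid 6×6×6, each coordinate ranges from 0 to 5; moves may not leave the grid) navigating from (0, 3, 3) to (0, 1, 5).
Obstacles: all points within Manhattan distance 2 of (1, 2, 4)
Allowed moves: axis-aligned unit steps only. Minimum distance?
8
(one shortest path: (0, 3, 3) → (0, 3, 2) → (0, 2, 2) → (0, 1, 2) → (0, 0, 2) → (0, 0, 3) → (0, 0, 4) → (0, 0, 5) → (0, 1, 5))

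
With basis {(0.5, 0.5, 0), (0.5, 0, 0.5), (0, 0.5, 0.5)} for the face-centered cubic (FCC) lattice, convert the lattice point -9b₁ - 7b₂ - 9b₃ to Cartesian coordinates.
(-8, -9, -8)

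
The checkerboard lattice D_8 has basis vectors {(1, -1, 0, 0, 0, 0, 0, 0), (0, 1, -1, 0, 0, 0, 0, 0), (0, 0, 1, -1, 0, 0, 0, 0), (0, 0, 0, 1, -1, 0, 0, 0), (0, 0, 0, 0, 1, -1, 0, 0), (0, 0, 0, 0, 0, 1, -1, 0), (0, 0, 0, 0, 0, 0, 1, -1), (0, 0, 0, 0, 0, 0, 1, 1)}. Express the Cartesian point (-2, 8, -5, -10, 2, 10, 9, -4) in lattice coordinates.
-2b₁ + 6b₂ + b₃ - 9b₄ - 7b₅ + 3b₆ + 8b₇ + 4b₈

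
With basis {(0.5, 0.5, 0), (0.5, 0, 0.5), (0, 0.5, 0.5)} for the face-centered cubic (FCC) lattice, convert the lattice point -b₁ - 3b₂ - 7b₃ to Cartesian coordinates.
(-2, -4, -5)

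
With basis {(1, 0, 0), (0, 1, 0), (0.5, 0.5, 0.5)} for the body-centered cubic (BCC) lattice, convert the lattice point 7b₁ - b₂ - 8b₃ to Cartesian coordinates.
(3, -5, -4)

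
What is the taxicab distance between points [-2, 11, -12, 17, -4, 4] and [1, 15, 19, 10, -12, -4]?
61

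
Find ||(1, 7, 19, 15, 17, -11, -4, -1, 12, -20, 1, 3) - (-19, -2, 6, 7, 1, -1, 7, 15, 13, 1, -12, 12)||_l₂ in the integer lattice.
46.2493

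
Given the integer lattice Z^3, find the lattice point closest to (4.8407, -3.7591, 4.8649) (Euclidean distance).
(5, -4, 5)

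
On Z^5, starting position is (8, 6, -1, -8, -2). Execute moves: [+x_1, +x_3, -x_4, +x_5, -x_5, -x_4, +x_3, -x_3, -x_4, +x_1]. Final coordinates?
(10, 6, 0, -11, -2)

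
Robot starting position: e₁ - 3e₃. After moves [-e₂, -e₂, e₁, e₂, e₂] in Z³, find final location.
(2, 0, -3)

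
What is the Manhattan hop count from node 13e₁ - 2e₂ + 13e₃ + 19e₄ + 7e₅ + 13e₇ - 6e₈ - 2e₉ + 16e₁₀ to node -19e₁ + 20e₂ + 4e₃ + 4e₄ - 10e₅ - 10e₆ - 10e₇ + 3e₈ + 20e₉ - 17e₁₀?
192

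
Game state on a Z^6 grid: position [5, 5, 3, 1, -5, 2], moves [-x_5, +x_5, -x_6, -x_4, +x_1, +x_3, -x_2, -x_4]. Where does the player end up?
(6, 4, 4, -1, -5, 1)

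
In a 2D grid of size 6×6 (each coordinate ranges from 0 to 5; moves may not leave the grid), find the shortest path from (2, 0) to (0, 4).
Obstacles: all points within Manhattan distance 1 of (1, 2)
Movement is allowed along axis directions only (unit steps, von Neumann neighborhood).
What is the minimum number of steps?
8
(one shortest path: (2, 0) → (3, 0) → (3, 1) → (3, 2) → (3, 3) → (2, 3) → (2, 4) → (1, 4) → (0, 4))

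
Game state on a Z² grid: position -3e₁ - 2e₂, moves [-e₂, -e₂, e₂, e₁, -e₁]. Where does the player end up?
(-3, -3)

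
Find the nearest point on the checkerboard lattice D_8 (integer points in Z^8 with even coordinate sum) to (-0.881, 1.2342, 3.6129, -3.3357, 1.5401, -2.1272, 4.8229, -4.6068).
(-1, 1, 4, -3, 1, -2, 5, -5)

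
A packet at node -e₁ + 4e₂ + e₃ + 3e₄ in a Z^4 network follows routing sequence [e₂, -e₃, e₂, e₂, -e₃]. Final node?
(-1, 7, -1, 3)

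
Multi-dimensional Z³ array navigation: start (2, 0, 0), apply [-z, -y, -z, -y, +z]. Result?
(2, -2, -1)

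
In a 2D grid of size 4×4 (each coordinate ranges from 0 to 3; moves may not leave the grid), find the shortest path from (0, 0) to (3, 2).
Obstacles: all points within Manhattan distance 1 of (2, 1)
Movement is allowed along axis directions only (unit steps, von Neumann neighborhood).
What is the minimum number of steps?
7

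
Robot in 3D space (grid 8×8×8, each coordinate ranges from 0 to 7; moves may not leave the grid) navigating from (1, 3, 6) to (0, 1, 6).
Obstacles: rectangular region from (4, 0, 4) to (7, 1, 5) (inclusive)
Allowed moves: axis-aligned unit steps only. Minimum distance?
3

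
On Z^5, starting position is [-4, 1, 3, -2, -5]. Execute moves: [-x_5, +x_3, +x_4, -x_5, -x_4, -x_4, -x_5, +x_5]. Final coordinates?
(-4, 1, 4, -3, -7)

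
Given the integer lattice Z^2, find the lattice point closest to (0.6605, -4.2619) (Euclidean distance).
(1, -4)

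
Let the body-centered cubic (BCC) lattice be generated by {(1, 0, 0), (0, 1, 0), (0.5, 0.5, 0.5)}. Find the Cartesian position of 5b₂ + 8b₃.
(4, 9, 4)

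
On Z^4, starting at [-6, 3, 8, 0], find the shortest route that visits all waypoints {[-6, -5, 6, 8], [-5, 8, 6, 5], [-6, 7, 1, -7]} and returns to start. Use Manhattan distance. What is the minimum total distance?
72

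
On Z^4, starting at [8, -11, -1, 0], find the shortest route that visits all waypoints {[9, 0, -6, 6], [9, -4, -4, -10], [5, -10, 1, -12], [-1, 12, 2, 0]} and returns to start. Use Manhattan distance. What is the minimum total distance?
128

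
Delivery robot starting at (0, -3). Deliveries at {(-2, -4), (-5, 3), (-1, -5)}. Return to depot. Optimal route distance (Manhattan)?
26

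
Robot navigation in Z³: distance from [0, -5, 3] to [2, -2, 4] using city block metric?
6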